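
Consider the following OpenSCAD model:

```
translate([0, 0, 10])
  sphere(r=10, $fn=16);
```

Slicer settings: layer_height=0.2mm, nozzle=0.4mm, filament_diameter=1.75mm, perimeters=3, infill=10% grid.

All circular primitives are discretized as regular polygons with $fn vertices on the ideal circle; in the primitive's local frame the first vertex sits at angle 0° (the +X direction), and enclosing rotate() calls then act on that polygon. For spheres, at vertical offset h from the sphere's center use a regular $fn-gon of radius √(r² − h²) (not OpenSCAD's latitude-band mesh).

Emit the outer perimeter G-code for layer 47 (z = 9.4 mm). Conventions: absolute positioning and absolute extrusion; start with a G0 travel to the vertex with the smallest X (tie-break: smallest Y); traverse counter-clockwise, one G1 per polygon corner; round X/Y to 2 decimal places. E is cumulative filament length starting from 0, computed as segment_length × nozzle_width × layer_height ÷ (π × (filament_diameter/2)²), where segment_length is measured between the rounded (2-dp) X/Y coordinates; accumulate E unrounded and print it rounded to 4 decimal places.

G0 X-9.98 Y0.00 Z9.40
G1 X-9.22 Y-3.82 E0.1295
G1 X-7.06 Y-7.06 E0.2591
G1 X-3.82 Y-9.22 E0.3886
G1 X0.00 Y-9.98 E0.5181
G1 X3.82 Y-9.22 E0.6477
G1 X7.06 Y-7.06 E0.7772
G1 X9.22 Y-3.82 E0.9067
G1 X9.98 Y0.00 E1.0362
G1 X9.22 Y3.82 E1.1658
G1 X7.06 Y7.06 E1.2953
G1 X3.82 Y9.22 E1.4248
G1 X0.00 Y9.98 E1.5544
G1 X-3.82 Y9.22 E1.6839
G1 X-7.06 Y7.06 E1.8134
G1 X-9.22 Y3.82 E1.9429
G1 X-9.98 Y0.00 E2.0725

At z = 9.4 mm: the r=10 sphere slices to a regular 16-gon of circumradius 9.982 (√(r²−h²) with h=0.6 from center). The outline is a single polygon with 16 vertices. Extrusion per mm of travel: 0.4 × 0.2 / (π × 0.875²) = 0.033260. Accumulating E over each segment gives final E = 2.0725.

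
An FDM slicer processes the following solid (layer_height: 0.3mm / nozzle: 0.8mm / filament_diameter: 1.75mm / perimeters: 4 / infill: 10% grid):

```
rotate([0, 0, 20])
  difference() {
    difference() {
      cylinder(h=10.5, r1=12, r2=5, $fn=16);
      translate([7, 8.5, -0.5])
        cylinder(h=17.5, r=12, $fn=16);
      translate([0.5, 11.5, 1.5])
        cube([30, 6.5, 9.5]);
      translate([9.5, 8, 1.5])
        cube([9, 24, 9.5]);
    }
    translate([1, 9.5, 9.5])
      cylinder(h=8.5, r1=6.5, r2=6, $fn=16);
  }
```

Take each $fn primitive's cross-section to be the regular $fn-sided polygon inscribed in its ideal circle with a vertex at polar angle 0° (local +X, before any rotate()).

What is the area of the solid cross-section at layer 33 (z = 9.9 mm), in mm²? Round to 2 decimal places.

At z = 9.9 mm: the cone (r1=12→r2=5) has section circumradius 5.400 here — a regular 16-gon (area = (16/2)·5.400²·sin(360°/16) = 89.27 mm²); the cylinder at (7, 8.5): section is a regular 16-gon, circumradius r=12 (area = (16/2)·12.000²·sin(360°/16) = 440.85 mm²); the 30×6.5 cube at (0.5, 11.5) contributes its full rectangle (area 195.00 mm²); the 9×24 cube at (9.5, 8) contributes its full rectangle (area 216.00 mm²); Taking the first minus the rest: starting from the cone (89.27 mm²), the r=12 cylinder at (7, 8.5) partially overlaps it — only the 49.13 mm² overlap (of its 440.85 mm²) is removed, clipping the outline; the 30×6.5 cube at (0.5, 11.5) misses the remaining region (no effect); the 9×24 cube at (9.5, 8) misses the remaining region (no effect) — area = 40.14 mm²; the cone at (1, 9.5): at t=0.047 of its height the radius interpolates to r₁+(r₂−r₁)t = 6.476, giving a regular 16-gon of that circumradius (area = (16/2)·6.476²·sin(360°/16) = 128.41 mm²); Taking the first minus the rest: starting from the result so far (40.14 mm²), the cone at (1, 9.5) misses the remaining region (no effect) — area = 40.14 mm²; (whole slice rotated 20° about Z — lengths, areas and connectivity unchanged). Overall, the cross-section is a single solid region. Net area = 40.14 mm².

40.14 mm²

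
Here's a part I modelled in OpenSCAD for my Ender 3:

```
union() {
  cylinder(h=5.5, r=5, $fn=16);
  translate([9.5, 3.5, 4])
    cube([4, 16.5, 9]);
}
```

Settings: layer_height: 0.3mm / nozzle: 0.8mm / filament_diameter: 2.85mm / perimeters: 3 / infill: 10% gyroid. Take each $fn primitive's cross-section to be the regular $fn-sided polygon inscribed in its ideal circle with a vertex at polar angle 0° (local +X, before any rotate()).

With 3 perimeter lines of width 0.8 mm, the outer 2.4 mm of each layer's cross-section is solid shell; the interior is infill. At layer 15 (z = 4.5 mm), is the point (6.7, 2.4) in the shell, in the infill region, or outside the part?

outside

At z = 4.5 mm: the cylinder: section is a regular 16-gon, circumradius r=5; the cube at (9.5, 3.5) is present — its section is the full 4×16.5 rectangle; Merging all regions: the 2 present regions are separate (no shared area or edge), so areas and boundary lengths simply add and each stays a separate island — 2 connected regions. Overall, the cross-section has 2 separate islands. The nearest boundary edge runs (3.54, 3.54)→(4.62, 1.91); distance from the point to it = 2.14 mm. The point is not inside any of the regions above, so it lies outside the cross-section (2.14 mm from the nearest boundary).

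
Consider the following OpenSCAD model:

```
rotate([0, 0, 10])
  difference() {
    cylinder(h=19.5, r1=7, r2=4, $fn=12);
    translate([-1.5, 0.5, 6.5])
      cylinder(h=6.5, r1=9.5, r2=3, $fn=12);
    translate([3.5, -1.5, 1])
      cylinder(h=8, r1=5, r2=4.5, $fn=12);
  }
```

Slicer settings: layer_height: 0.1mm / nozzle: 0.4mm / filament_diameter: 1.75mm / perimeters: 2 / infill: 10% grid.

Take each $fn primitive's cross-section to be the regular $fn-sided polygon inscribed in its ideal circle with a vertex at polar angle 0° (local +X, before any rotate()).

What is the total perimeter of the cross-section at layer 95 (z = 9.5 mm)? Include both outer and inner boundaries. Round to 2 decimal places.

19.89 mm

At z = 9.5 mm: the cone: at t=0.487 of its height the radius interpolates to r₁+(r₂−r₁)t = 5.538, giving a regular 12-gon of that circumradius (perimeter = 2·12·5.538·sin(180°/12) = 34.40 mm); the cone at (-1.5, 0.5) contributes a regular 12-gon of circumradius 6.500 (interpolated between r1=9.5 and r2=3 at t=0.462) (perimeter = 2·12·6.500·sin(180°/12) = 40.38 mm); the cone at (3.5, -1.5) is absent (z outside [1, 9]); Taking the first minus the rest: starting from the cone, the cone at (-1.5, 0.5) partially overlaps it — only the 87.38 mm² overlap (of its 126.75 mm²) is removed, clipping the outline — boundary = 19.89 mm; (rotated 10° about Z; rotation is an isometry so areas/perimeters/island counts are preserved). Overall, the cross-section is a single solid region. Total boundary length (outer) = 19.89 mm.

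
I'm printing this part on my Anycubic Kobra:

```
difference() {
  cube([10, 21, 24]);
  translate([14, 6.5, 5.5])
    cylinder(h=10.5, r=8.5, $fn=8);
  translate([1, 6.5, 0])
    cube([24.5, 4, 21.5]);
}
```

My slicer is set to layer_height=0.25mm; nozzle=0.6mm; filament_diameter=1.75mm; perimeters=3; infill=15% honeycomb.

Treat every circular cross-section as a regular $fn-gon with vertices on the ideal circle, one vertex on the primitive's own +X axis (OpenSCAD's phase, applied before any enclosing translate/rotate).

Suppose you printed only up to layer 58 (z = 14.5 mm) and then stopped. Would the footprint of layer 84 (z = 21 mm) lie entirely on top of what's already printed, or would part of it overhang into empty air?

part overhangs

Compare the two slices. At z = 14.5: the cube is present — its section is the full 10×21 rectangle (area 210.00 mm²); the cylinder at (14, 6.5): section is a regular 8-gon, circumradius r=8.5 (area = (8/2)·8.500²·sin(360°/8) = 204.35 mm²); the cube at (1, 6.5) (footprint 24.5×4) is included at this height (area 98.00 mm²); After the difference (first − rest): starting from the 10×21 cube (210.00 mm²), the r=8.5 cylinder at (14, 6.5) partially overlaps it — only the 40.66 mm² overlap (of its 204.35 mm²) is removed, clipping the outline; the 24.5×4 cube at (1, 6.5) partially overlaps it — only the 21.31 mm² overlap (of its 98.00 mm²) is removed, clipping the outline — area = 148.02 mm². At z = 21: the 10×21 cube contributes its full rectangle (area 210.00 mm²); the cylinder at (14, 6.5) is not intersected at this z (z outside [5.5, 16]); the 24.5×4 cube at (1, 6.5) contributes its full rectangle (area 98.00 mm²); After the difference (first − rest): starting from the 10×21 cube (210.00 mm²), the 24.5×4 cube at (1, 6.5) partially overlaps it — only the 36.00 mm² overlap (of its 98.00 mm²) is removed, clipping the outline — area = 174.00 mm². Checking containment: at z = 21 the cross-section extends beyond the z = 14.5 cross-section by about 25.98 mm².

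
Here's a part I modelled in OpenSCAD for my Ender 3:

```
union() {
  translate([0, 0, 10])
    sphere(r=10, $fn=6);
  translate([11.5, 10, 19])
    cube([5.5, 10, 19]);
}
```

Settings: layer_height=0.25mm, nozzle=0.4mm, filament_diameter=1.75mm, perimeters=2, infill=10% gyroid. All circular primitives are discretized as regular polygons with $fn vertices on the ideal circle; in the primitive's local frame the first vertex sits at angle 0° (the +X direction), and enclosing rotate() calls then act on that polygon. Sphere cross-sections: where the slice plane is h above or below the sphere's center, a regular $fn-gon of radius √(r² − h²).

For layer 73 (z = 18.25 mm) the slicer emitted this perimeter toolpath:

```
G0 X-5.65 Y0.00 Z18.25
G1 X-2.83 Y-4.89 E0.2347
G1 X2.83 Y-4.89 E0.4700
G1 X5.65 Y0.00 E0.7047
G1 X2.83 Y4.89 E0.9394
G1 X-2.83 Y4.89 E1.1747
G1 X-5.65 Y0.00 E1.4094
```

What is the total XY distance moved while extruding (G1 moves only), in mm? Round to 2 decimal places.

Sum the Euclidean lengths of each G1 segment: total = 33.90 mm.

33.90 mm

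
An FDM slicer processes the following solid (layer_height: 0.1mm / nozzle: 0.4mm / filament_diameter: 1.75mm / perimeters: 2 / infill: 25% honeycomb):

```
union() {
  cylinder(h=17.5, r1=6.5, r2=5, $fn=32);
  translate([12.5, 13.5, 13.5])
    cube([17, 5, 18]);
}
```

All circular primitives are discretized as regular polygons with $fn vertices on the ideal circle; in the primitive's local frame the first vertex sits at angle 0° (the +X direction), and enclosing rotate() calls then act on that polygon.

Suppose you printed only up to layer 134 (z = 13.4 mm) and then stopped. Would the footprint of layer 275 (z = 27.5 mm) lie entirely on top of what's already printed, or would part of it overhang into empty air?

Compare the two slices. At z = 13.4: the cone (r1=6.5→r2=5) has section circumradius 5.351 here — a regular 32-gon (area = (32/2)·5.351²·sin(360°/32) = 89.39 mm²); the cube at (12.5, 13.5) is absent (z outside [13.5, 31.5]); Merging all regions: only the cone is present, so the union is just that shape — area = 89.39 mm². At z = 27.5: the cone is not intersected at this z (z outside [0, 17.5]); the cube at (12.5, 13.5) is present — its section is the full 17×5 rectangle (area 85.00 mm²); Combining (union): only the 17×5 cube at (12.5, 13.5) is present, so the union is just that shape — area = 85.00 mm². Checking containment: at z = 27.5 the cross-section extends beyond the z = 13.4 cross-section by about 85.00 mm².

part overhangs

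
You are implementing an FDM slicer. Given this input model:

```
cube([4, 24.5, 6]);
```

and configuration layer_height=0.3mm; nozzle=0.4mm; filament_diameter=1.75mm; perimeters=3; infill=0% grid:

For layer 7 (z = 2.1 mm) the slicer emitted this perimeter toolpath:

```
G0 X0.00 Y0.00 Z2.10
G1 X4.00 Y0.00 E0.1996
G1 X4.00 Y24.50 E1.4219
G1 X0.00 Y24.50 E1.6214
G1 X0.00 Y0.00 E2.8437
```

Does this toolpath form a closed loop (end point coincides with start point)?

yes

Start point (G0): (0.00, 0.00). End point (last G1): the path returns to the start — closed.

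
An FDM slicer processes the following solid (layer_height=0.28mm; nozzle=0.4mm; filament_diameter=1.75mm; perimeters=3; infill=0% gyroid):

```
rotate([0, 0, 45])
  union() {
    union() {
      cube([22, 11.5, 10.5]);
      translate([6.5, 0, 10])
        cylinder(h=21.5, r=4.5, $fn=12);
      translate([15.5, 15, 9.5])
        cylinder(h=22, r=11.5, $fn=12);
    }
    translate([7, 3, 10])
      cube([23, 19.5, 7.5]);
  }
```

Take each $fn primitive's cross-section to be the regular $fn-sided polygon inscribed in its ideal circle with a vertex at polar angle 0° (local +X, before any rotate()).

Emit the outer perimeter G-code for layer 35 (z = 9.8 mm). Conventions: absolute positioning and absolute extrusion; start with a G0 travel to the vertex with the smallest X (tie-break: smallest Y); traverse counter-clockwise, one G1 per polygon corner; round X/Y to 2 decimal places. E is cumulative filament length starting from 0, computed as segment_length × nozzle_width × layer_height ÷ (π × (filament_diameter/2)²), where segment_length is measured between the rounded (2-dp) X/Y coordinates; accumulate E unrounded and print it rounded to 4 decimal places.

G0 X-10.75 Y18.59 Z9.80
G1 X-7.78 Y13.44 E0.2768
G1 X-4.64 Y11.62 E0.4458
G1 X-8.13 Y8.13 E0.6756
G1 X0.00 Y0.00 E1.2110
G1 X15.56 Y15.56 E2.2357
G1 X11.46 Y19.65 E2.5053
G1 X11.46 Y24.54 E2.7330
G1 X8.49 Y29.70 E3.0103
G1 X3.33 Y32.67 E3.2875
G1 X-2.62 Y32.67 E3.5645
G1 X-7.78 Y29.70 E3.8418
G1 X-10.75 Y24.54 E4.1190
G1 X-10.75 Y18.59 E4.3961

At z = 9.8 mm: the cube (footprint 22×11.5) is included at this height; the cylinder at (6.5, 0) does not reach this height (z outside [10, 31.5]); the cylinder at (15.5, 15): section is a regular 12-gon, circumradius r=11.5; Combining (union): the regions partially overlap (shared area 106.71 mm²), so overlapping operands fuse into one piece — 1 connected region; the cube at (7, 3) does not reach this height (z outside [10, 17.5]); Merging all regions: only that combined region is present, so the union is just that shape — 1 connected region; (whole slice rotated 45° about Z — lengths, areas and connectivity unchanged). The outline is a single polygon with 13 vertices. Extrusion per mm of travel: 0.4 × 0.28 / (π × 0.875²) = 0.046564. Accumulating E over each segment gives final E = 4.3961.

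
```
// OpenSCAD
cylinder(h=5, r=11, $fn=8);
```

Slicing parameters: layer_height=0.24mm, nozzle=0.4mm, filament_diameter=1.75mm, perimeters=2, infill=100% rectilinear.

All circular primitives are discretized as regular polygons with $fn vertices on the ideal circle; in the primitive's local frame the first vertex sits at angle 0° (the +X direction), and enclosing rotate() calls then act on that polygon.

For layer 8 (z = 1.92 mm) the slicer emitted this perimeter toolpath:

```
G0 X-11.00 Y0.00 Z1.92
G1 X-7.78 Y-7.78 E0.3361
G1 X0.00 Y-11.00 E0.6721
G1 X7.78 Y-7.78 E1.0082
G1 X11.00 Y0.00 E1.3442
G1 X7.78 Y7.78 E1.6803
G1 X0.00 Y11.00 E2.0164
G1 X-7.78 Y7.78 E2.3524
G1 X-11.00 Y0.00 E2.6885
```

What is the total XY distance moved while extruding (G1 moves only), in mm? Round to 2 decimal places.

Sum the Euclidean lengths of each G1 segment: total = 67.36 mm.

67.36 mm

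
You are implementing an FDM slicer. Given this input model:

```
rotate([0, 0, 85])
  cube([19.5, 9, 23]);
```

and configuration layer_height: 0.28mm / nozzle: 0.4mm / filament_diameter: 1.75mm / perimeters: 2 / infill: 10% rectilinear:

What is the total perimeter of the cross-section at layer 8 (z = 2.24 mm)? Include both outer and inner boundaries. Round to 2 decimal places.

57.00 mm

At z = 2.24 mm: the cube (footprint 19.5×9) is included at this height (perimeter 57.00 mm); (whole slice rotated 85° about Z — lengths, areas and connectivity unchanged). Overall, the cross-section is a single solid region. Total boundary length (outer) = 57.00 mm.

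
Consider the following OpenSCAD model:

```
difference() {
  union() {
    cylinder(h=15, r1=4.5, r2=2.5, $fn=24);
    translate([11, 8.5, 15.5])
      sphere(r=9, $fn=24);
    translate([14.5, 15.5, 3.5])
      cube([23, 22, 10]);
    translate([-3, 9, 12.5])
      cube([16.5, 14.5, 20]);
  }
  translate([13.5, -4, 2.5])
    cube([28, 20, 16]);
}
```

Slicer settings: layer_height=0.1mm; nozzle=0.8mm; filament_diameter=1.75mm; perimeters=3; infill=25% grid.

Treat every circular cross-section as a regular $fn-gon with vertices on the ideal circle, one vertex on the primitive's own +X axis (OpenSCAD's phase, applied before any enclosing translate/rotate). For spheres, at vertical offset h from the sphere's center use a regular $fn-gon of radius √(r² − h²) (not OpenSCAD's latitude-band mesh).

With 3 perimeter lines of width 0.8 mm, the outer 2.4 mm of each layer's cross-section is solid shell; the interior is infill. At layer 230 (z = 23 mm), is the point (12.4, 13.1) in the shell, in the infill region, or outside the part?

shell

At z = 23 mm: the cone does not reach this height (z outside [0, 15]); the sphere at (11, 8.5): section is a regular 24-gon, circumradius = √(r²−h²) = √(9²−7.5²) = 4.975; the cube at (14.5, 15.5) does not reach this height (z outside [3.5, 13.5]); the 16.5×14.5 cube at (-3, 9) contributes its full rectangle; Taking the union: the regions partially overlap (shared area 27.31 mm²), so overlapping operands fuse into one piece — 1 connected region; the cube at (13.5, -4) is not intersected at this z (z outside [2.5, 18.5]); Subtracting the remaining from the first: none of the subtracted shapes is present at this height, so that combined region is unchanged — 1 connected region. Overall, the cross-section is a single solid region. The nearest boundary edge runs (13.50, 23.50)→(13.50, 12.80); distance from the point to it = 1.10 mm. The point is inside the cross-section, 1.10 mm from the nearest boundary — within the 2.4 mm shell band (3 × 0.8).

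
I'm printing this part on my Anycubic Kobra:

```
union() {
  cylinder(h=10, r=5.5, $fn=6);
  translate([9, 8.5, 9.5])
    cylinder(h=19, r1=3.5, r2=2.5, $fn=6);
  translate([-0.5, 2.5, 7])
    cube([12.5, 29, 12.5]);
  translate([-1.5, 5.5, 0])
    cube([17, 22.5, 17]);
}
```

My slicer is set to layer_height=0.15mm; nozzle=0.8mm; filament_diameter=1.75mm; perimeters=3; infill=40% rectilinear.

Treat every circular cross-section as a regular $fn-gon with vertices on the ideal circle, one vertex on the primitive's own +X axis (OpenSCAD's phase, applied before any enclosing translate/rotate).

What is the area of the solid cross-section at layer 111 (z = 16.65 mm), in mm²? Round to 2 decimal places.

At z = 16.65 mm: the cylinder is absent (z outside [0, 10]); the cone at (9, 8.5) contributes a regular 6-gon of circumradius 3.124 (interpolated between r1=3.5 and r2=2.5 at t=0.376) (area = (6/2)·3.124²·sin(360°/6) = 25.35 mm²); the cube at (-0.5, 2.5) is present — its section is the full 12.5×29 rectangle (area 362.50 mm²); the cube at (-1.5, 5.5) is present — its section is the full 17×22.5 rectangle (area 382.50 mm²); Taking the union: the regions partially overlap — summed areas 770.35 mm² minus the doubly-counted overlap 306.60 mm² gives 463.75 mm² — area = 463.75 mm². Overall, the cross-section is a single solid region. Net area = 463.75 mm².

463.75 mm²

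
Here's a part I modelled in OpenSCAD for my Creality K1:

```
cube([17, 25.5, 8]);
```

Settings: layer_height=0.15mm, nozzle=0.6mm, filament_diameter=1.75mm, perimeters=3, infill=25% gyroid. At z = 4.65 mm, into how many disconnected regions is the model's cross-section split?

1

At z = 4.65 mm: the cube is present — its section is the full 17×25.5 rectangle. The result has 1 disconnected region.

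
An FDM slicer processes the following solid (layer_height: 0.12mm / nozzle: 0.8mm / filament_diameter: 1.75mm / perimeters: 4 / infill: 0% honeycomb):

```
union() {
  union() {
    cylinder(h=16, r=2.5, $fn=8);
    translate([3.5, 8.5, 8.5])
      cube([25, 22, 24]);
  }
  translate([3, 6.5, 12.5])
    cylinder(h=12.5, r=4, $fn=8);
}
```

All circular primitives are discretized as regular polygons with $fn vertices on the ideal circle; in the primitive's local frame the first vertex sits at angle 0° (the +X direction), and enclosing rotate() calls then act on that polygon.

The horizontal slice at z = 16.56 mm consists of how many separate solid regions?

At z = 16.56 mm: the cylinder does not reach this height (z outside [0, 16]); the cube at (3.5, 8.5) (footprint 25×22) is included at this height; Taking the union: only the 25×22 cube at (3.5, 8.5) is present, so the union is just that shape — 1 connected region; the cylinder at (3, 6.5): section is a regular 8-gon, circumradius r=4; Combining (union): the regions partially overlap (shared area 3.19 mm²), so overlapping operands fuse into one piece — 1 connected region. The result has 1 disconnected region.

1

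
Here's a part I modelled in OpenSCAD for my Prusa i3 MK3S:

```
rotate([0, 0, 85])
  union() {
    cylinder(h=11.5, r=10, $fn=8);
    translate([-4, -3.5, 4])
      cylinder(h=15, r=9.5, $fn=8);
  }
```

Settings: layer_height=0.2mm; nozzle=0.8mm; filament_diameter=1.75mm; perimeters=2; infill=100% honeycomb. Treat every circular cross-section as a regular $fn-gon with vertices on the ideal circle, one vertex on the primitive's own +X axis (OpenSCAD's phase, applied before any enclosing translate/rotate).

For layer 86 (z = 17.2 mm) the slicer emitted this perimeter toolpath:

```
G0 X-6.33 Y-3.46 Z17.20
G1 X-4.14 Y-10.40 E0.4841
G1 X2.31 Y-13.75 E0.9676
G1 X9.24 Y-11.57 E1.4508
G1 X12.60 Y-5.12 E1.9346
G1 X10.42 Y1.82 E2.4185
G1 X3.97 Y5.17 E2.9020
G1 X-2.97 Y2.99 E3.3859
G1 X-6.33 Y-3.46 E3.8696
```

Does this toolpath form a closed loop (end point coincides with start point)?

Start point (G0): (-6.33, -3.46). End point (last G1): the path returns to the start — closed.

yes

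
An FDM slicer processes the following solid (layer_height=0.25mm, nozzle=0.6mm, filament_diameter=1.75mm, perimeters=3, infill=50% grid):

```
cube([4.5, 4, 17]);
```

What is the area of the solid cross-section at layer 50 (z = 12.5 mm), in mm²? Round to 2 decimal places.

At z = 12.5 mm: the cube (footprint 4.5×4) is included at this height (area 18.00 mm²). Overall, the cross-section is a single solid region. Net area = 18.00 mm².

18.00 mm²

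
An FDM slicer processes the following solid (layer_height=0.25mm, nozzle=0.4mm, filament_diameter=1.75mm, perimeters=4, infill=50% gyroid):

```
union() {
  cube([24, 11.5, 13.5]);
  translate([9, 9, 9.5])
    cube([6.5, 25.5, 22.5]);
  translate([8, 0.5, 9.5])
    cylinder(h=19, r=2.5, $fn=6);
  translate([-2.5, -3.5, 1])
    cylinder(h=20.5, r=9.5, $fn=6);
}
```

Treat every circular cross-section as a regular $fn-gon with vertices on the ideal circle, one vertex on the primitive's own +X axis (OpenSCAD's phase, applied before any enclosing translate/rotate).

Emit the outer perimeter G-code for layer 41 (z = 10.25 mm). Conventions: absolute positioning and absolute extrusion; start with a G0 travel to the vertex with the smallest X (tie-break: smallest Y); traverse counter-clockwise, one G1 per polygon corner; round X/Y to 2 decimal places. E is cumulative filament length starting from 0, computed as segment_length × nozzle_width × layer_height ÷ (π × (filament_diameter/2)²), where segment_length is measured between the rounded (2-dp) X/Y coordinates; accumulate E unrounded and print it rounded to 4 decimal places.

G0 X-12.00 Y-3.50 Z10.25
G1 X-7.25 Y-11.73 E0.3951
G1 X2.25 Y-11.73 E0.7900
G1 X7.00 Y-3.50 E1.1851
G1 X4.98 Y0.00 E1.3531
G1 X5.79 Y0.00 E1.3868
G1 X6.75 Y-1.67 E1.4669
G1 X9.25 Y-1.67 E1.5708
G1 X10.21 Y0.00 E1.6509
G1 X24.00 Y0.00 E2.2242
G1 X24.00 Y11.50 E2.7023
G1 X15.50 Y11.50 E3.0557
G1 X15.50 Y34.50 E4.0119
G1 X9.00 Y34.50 E4.2822
G1 X9.00 Y11.50 E5.2384
G1 X0.00 Y11.50 E5.6126
G1 X0.00 Y4.73 E5.8940
G1 X-7.25 Y4.73 E6.1955
G1 X-12.00 Y-3.50 E6.5905

At z = 10.25 mm: the cube is present — its section is the full 24×11.5 rectangle; the 6.5×25.5 cube at (9, 9) contributes its full rectangle; the r=2.5 cylinder at (8, 0.5) contributes a regular 6-gon of circumradius 2.5; the cylinder at (-2.5, -3.5): section is a regular 6-gon, circumradius r=9.5; Merging all regions: the regions partially overlap (shared area 43.81 mm²), so overlapping operands fuse into one piece — 1 connected region. The outline is a single polygon with 18 vertices. Extrusion per mm of travel: 0.4 × 0.25 / (π × 0.875²) = 0.041575. Accumulating E over each segment gives final E = 6.5905.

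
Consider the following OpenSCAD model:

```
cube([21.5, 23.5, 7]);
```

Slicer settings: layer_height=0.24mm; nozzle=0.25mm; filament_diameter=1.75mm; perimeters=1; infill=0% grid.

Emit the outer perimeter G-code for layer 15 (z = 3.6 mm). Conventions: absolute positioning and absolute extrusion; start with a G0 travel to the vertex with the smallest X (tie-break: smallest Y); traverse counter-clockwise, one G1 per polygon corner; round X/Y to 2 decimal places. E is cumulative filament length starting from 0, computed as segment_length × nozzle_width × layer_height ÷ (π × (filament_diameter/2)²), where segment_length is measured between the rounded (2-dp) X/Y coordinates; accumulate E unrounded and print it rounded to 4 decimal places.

G0 X0.00 Y0.00 Z3.60
G1 X21.50 Y0.00 E0.5363
G1 X21.50 Y23.50 E1.1225
G1 X0.00 Y23.50 E1.6588
G1 X0.00 Y0.00 E2.2451

At z = 3.6 mm: the cube is present — its section is the full 21.5×23.5 rectangle. The outline is a single polygon with 4 vertices. Extrusion per mm of travel: 0.25 × 0.24 / (π × 0.875²) = 0.024945. Accumulating E over each segment gives final E = 2.2451.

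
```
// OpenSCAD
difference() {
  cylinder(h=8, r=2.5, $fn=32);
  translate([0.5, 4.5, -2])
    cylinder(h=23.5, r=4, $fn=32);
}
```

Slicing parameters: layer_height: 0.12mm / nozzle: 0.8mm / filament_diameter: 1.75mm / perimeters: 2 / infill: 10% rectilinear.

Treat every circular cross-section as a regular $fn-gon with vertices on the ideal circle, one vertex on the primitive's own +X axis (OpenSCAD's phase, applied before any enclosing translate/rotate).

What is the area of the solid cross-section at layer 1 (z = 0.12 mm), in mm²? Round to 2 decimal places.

13.53 mm²

At z = 0.12 mm: the cylinder: section is a regular 32-gon, circumradius r=2.5 (area = (32/2)·2.500²·sin(360°/32) = 19.51 mm²); the r=4 cylinder at (0.5, 4.5) gives a regular 32-gon of circumradius 4 (constant along its height) (area = (32/2)·4.000²·sin(360°/32) = 49.94 mm²); After the difference (first − rest): starting from the r=2.5 cylinder (19.51 mm²), the r=4 cylinder at (0.5, 4.5) partially overlaps it — only the 5.98 mm² overlap (of its 49.94 mm²) is removed, clipping the outline — area = 13.53 mm². Overall, the cross-section is a single solid region. Net area = 13.53 mm².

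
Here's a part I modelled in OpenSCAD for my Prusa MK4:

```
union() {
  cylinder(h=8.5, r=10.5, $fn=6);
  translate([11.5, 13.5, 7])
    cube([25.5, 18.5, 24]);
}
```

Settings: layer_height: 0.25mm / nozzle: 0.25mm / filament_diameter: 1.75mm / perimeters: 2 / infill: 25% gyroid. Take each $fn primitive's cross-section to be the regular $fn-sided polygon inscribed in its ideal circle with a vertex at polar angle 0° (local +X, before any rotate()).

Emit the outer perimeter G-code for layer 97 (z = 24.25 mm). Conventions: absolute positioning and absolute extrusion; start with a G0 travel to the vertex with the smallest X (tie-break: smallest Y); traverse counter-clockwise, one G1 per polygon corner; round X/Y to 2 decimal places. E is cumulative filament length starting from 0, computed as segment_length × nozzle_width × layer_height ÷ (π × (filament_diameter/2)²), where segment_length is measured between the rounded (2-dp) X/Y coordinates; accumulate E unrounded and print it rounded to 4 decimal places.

G0 X11.50 Y13.50 Z24.25
G1 X37.00 Y13.50 E0.6626
G1 X37.00 Y32.00 E1.1433
G1 X11.50 Y32.00 E1.8059
G1 X11.50 Y13.50 E2.2866

At z = 24.25 mm: the cylinder is absent (z outside [0, 8.5]); the 25.5×18.5 cube at (11.5, 13.5) contributes its full rectangle; Taking the union: only the 25.5×18.5 cube at (11.5, 13.5) is present, so the union is just that shape — 1 connected region. The outline is a single polygon with 4 vertices. Extrusion per mm of travel: 0.25 × 0.25 / (π × 0.875²) = 0.025984. Accumulating E over each segment gives final E = 2.2866.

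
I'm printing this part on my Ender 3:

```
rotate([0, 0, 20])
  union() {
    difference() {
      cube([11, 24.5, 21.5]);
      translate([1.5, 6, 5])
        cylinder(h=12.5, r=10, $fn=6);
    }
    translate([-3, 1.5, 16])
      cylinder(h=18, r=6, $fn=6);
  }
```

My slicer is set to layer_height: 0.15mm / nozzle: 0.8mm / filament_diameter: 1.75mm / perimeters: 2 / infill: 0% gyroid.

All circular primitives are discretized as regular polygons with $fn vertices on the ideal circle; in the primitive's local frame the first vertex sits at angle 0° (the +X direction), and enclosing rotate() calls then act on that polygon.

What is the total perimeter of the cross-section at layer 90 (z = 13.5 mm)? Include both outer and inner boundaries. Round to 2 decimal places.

At z = 13.5 mm: the 11×24.5 cube contributes its full rectangle (perimeter 71.00 mm); the cylinder at (1.5, 6): section is a regular 6-gon, circumradius r=10 (perimeter = 2·6·10.000·sin(180°/6) = 60.00 mm); Subtracting the remaining from the first: starting from the 11×24.5 cube, the r=10 cylinder at (1.5, 6) partially overlaps it — only the 136.12 mm² overlap (of its 259.81 mm²) is removed, clipping the outline — boundary = 68.00 mm; the cylinder at (-3, 1.5) does not reach this height (z outside [16, 34]); Merging all regions: only that combined region is present, so the union is just that shape — boundary = 68.00 mm; (whole slice rotated 20° about Z — lengths, areas and connectivity unchanged). Overall, the cross-section has 2 separate islands. Total boundary length (outer) = 68.00 mm.

68.00 mm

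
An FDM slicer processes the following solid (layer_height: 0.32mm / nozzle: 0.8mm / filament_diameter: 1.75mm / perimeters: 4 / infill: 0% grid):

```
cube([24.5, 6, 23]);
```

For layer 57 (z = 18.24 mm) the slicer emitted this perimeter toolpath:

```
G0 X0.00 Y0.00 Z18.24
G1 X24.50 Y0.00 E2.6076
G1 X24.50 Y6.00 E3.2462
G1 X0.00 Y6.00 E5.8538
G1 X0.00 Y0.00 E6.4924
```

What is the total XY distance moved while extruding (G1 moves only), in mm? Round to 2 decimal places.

61.00 mm

Sum the Euclidean lengths of each G1 segment: total = 61.00 mm.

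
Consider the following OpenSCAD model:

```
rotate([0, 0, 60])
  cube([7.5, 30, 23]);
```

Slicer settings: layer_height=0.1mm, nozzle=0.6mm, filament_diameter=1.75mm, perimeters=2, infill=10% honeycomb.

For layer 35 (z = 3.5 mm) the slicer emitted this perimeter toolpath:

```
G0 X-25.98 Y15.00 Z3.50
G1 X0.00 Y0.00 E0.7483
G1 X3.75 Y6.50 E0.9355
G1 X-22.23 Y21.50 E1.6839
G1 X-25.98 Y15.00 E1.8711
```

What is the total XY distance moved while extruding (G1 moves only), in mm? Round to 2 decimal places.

75.01 mm

Sum the Euclidean lengths of each G1 segment: total = 75.01 mm.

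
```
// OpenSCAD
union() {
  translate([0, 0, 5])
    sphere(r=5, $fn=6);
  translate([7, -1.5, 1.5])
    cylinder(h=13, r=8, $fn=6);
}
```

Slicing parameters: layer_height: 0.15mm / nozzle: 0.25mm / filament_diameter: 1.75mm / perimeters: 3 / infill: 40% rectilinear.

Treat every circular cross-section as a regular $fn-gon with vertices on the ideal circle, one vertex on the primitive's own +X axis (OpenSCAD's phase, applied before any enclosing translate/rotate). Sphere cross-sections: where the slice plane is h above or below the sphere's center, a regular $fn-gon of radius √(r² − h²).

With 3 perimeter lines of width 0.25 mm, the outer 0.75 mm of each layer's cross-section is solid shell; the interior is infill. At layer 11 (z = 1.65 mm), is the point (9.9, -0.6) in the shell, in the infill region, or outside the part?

At z = 1.65 mm: the sphere: section is a regular 6-gon, circumradius = √(r²−h²) = √(5²−3.35²) = 3.712; the r=8 cylinder at (7, -1.5) contributes a regular 6-gon of circumradius 8; Merging all regions: the regions partially overlap (shared area 17.06 mm²), so overlapping operands fuse into one piece — 1 connected region. Overall, the cross-section is a single solid region. The nearest boundary edge runs (11.00, 5.43)→(15.00, -1.50); distance from the point to it = 3.97 mm. The point is inside the cross-section and 3.97 mm from the nearest boundary — more than the 0.75 mm shell width (3 × 0.25), so it's in the infill interior.

infill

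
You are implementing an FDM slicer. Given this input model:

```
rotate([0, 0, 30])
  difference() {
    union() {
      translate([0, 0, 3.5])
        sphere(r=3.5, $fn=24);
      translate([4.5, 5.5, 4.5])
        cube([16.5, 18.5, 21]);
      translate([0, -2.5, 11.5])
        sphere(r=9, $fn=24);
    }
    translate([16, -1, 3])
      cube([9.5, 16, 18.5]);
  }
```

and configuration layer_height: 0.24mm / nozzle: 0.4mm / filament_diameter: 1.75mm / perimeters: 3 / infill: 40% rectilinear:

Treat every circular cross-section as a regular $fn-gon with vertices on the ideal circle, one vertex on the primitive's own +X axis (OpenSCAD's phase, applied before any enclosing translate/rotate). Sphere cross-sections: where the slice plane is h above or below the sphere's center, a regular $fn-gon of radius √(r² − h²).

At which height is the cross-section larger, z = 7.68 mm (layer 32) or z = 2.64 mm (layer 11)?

layer 32 (z = 7.68 mm)

Layer 32 (z = 7.68): the sphere is absent (|z−center|=4.180 > r=3.5); the cube at (4.5, 5.5) is present — its section is the full 16.5×18.5 rectangle (area 305.25 mm²); the sphere at (0, -2.5): section is a regular 24-gon, circumradius = √(r²−h²) = √(9²−3.82²) = 8.149 (area = (24/2)·8.149²·sin(360°/24) = 206.25 mm²); Combining (union): the 2 present regions are separate (no shared area or edge), so areas and boundary lengths simply add and each stays a separate island — area = 511.50 mm²; the cube at (16, -1) is present — its section is the full 9.5×16 rectangle (area 152.00 mm²); After the difference (first − rest): starting from that combined region (511.50 mm²), the 9.5×16 cube at (16, -1) partially overlaps it — only the 47.50 mm² overlap (of its 152.00 mm²) is removed, clipping the outline — area = 464.00 mm²; (rotated 30° about Z; rotation is an isometry so areas/perimeters/island counts are preserved). So its area = 464.00 mm². Layer 11 (z = 2.64): the sphere: section is a regular 24-gon, circumradius = √(r²−h²) = √(3.5²−0.86²) = 3.393 (area = (24/2)·3.393²·sin(360°/24) = 35.75 mm²); the cube at (4.5, 5.5) is not intersected at this z (z outside [4.5, 25.5]); the sphere at (0, -2.5): section is a regular 24-gon, circumradius = √(r²−h²) = √(9²−8.86²) = 1.581 (area = (24/2)·1.581²·sin(360°/24) = 7.77 mm²); Merging all regions: the regions partially overlap — summed areas 43.52 mm² minus the doubly-counted overlap 6.20 mm² gives 37.31 mm² — area = 37.31 mm²; the cube at (16, -1) is not intersected at this z (z outside [3, 21.5]); After the difference (first − rest): none of the subtracted shapes is present at this height, so the result so far is unchanged — area = 37.31 mm²; (rotated 30° about Z; rotation is an isometry so areas/perimeters/island counts are preserved). So its area = 37.31 mm². Layer 32 is larger (464.00 vs 37.31 mm²).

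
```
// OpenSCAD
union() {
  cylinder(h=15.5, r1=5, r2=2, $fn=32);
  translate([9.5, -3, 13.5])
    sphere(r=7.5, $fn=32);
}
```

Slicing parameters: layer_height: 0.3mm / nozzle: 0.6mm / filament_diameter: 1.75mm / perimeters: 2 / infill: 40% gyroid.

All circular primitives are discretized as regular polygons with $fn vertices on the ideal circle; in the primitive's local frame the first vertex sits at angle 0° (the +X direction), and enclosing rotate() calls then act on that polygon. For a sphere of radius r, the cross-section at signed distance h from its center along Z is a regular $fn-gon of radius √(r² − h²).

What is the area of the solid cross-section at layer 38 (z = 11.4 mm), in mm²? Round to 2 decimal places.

186.18 mm²

At z = 11.4 mm: the cone (r1=5→r2=2) has section circumradius 2.794 here — a regular 32-gon (area = (32/2)·2.794²·sin(360°/32) = 24.36 mm²); the sphere at (9.5, -3): section is a regular 32-gon, circumradius = √(r²−h²) = √(7.5²−2.1²) = 7.200 (area = (32/2)·7.200²·sin(360°/32) = 161.82 mm²); Merging all regions: the 2 present regions are separate (no shared area or edge), so areas and boundary lengths simply add and each stays a separate island — area = 186.18 mm². Overall, the cross-section has 2 separate islands. Net area = 186.18 mm².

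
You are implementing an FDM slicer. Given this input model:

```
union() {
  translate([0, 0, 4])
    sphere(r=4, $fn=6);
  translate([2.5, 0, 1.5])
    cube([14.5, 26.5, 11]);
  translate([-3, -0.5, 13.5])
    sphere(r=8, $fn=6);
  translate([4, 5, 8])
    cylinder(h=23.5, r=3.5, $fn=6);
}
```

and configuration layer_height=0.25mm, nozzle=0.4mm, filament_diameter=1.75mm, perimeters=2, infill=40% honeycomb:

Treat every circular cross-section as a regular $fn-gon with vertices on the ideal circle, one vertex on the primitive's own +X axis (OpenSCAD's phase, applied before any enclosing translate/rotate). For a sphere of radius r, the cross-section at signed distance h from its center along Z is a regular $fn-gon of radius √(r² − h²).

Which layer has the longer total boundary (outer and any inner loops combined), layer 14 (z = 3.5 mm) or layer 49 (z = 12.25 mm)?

layer 49 (z = 12.25 mm)

Layer 14 (z = 3.5): the r=4 sphere contributes a regular 6-gon of circumradius √(4²−0.5²) = 3.969 (perimeter = 2·6·3.969·sin(180°/6) = 23.81 mm); the cube at (2.5, 0) is present — its section is the full 14.5×26.5 rectangle (perimeter 82.00 mm); the sphere at (-3, -0.5) does not reach this height (|z−center|=10.000 > r=8); the cylinder at (4, 5) does not reach this height (z outside [8, 31.5]); Merging all regions: the regions partially overlap (shared area 1.87 mm²), so the edge portions inside another operand are dropped and the merged outline is re-measured after clipping — boundary = 98.86 mm. So its perimeter = 98.86 mm. Layer 49 (z = 12.25): the sphere is not intersected at this z (|z−center|=8.250 > r=4); the cube at (2.5, 0) is present — its section is the full 14.5×26.5 rectangle (perimeter 82.00 mm); the r=8 sphere at (-3, -0.5) contributes a regular 6-gon of circumradius √(8²−1.25²) = 7.902 (perimeter = 2·6·7.902·sin(180°/6) = 47.41 mm); the r=3.5 cylinder at (4, 5) contributes a regular 6-gon of circumradius 3.5 (perimeter = 2·6·3.500·sin(180°/6) = 21.00 mm); Taking the union: the regions partially overlap (shared area 32.42 mm²), so the edge portions inside another operand are dropped and the merged outline is re-measured after clipping — boundary = 114.79 mm. So its perimeter = 114.79 mm. Layer 49 is larger (114.79 vs 98.86 mm).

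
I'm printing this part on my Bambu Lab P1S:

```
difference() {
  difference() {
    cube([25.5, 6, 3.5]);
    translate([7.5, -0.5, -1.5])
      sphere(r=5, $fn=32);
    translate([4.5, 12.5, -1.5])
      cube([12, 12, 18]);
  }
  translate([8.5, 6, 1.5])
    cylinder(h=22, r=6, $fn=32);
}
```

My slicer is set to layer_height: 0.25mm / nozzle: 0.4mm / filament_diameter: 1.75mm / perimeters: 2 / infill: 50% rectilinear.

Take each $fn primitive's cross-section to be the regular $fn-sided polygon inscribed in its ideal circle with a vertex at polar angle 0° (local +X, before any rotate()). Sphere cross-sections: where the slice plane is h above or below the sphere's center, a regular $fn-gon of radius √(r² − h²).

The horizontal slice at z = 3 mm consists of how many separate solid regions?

2

At z = 3 mm: the cube (footprint 25.5×6) is included at this height; the r=5 sphere at (7.5, -0.5) slices to a regular 32-gon of circumradius 2.179 (√(r²−h²) with h=4.5 from center); the cube at (4.5, 12.5) is present — its section is the full 12×12 rectangle; Subtracting the remaining from the first: starting from the 25.5×6 cube, the r=5 sphere at (7.5, -0.5) partially overlaps it — only the 5.26 mm² overlap (of its 14.83 mm²) is removed, clipping the outline; the 12×12 cube at (4.5, 12.5) misses the remaining region (no effect) — 1 connected region; the r=6 cylinder at (8.5, 6) gives a regular 32-gon of circumradius 6 (constant along its height); Taking the first minus the rest: starting from that combined region, the r=6 cylinder at (8.5, 6) partially overlaps it — only the 51.80 mm² overlap (of its 112.37 mm²) is removed, clipping the outline — 2 connected regions. The result has 2 disconnected regions.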